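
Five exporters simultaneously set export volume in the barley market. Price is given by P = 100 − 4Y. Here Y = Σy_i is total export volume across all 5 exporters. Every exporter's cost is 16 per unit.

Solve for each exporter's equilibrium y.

A representative exporter's profit is π_i = y_i(100 − 4Y) − 16y_i, with Y = y_i + Σ_{j≠i} y_j.
First-order condition: 84 − 8y_i − 4Σ_{j≠i} y_j = 0.
In a symmetric equilibrium every exporter chooses the same y, so Σ_{j≠i} y_j = 4y. The condition becomes 84 − 24y = 0, giving y = 84/24 = 3.5.

3.5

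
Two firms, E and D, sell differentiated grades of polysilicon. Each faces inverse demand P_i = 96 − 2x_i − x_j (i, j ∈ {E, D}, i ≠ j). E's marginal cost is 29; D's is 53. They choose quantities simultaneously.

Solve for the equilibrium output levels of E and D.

Firm E's profit: π = x_E(96 − 2x_E − x_D) − 29x_E.
∂π/∂x_E = 67 − 4x_E − x_D = 0 ⇒ x_E = 16.75 − 0.25x_D.
Similarly x_D = 10.75 − 0.25x_E.
Plugging x_D into E's best response: x_E = 16.75 − 0.25(10.75 − 0.25x_E) ⇒ 0.9375x_E = 14.0625, so x_E = 15.
Then x_D = 10.75 − 0.25·15 = 7.

15, 7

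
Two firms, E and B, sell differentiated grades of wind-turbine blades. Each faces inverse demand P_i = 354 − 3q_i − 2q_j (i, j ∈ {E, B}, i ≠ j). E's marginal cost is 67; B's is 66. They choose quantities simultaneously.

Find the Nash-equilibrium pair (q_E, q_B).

Firm E's profit: π = q_E(354 − 3q_E − 2q_B) − 67q_E.
∂π/∂q_E = 287 − 6q_E − 2q_B = 0 ⇒ q_E = 287/6 − (1/3)q_B.
Similarly q_B = 48 − (1/3)q_E.
Plugging q_B into E's best response: q_E = 287/6 − (1/3)(48 − (1/3)q_E) ⇒ (8/9)q_E = 191/6, so q_E = 35.8125.
Then q_B = 48 − (1/3)·35.8125 = 36.0625.

35.8125, 36.0625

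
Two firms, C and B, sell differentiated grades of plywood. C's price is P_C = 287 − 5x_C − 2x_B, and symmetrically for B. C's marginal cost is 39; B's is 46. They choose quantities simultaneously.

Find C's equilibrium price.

143.0625

Firm C's profit: π = x_C(287 − 5x_C − 2x_B) − 39x_C.
∂π/∂x_C = 248 − 10x_C − 2x_B = 0 ⇒ x_C = 24.8 − 0.2x_B.
Similarly x_B = 24.1 − 0.2x_C.
Substituting the second reaction function into the first: x_C = 24.8 − 0.2(24.1 − 0.2x_C), which gives 0.96x_C = 19.98 ⇒ x_C = 20.8125.
Then x_B = 24.1 − 0.2·20.8125 = 19.9375.
P_C = 287 − 5·20.8125 − 2·19.9375 = 143.0625.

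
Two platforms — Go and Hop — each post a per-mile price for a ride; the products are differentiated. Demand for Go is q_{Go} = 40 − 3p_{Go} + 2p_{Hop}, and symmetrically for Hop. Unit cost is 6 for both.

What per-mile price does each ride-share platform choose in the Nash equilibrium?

Go's profit: π = (p_{Go} − 6)(40 − 3p_{Go} + 2p_{Hop}).
∂π/∂p_{Go} = 58 − 6p_{Go} + 2p_{Hop} = 0 ⇒ p_{Go} = 29/3 + (1/3)p_{Hop}.
The game is symmetric, so in equilibrium p_{Hop} = p_{Go}: the reaction function gives (2/3)p_{Go} = 29/3, hence p_{Go} = 14.5.

14.5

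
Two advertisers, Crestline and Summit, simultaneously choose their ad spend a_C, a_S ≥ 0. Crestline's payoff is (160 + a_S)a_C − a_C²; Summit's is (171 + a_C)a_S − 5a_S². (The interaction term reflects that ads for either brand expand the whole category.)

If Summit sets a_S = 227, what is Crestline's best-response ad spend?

193.5

Expanding Crestline's payoff: 160a_C + a_Sa_C − a_C².
∂π/∂a_C = 160 + a_S − 2a_C = 0, so a_C = 80 + 0.5a_S.
At a_S = 227: a_C = 80 + 0.5·227 = 193.5.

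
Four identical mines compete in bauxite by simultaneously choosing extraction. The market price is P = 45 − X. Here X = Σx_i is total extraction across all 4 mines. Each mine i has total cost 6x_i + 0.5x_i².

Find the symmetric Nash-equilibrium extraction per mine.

A representative mine's profit is π_i = x_i(45 − X) − 6x_i − 0.5x_i², with X = x_i + Σ_{j≠i} x_j.
First-order condition: 39 − 3x_i − Σ_{j≠i} x_j = 0.
In a symmetric equilibrium every mine chooses the same x, so Σ_{j≠i} x_j = 3x. The condition becomes 39 − 6x = 0, giving x = 39/6 = 6.5.

6.5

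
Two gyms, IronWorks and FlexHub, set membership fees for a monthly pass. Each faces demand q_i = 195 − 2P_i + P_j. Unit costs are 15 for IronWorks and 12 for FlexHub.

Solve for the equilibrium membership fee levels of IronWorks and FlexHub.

IronWorks's profit: π = (P_{IronWorks} − 15)(195 − 2P_{IronWorks} + P_{FlexHub}).
∂π/∂P_{IronWorks} = 225 − 4P_{IronWorks} + P_{FlexHub} = 0 ⇒ P_{IronWorks} = 56.25 + 0.25P_{FlexHub}.
Similarly P_{FlexHub} = 54.75 + 0.25P_{IronWorks}.
Substituting the second reaction function into the first: P_{IronWorks} = 56.25 + 0.25(54.75 + 0.25P_{IronWorks}), which gives 0.9375P_{IronWorks} = 69.9375 ⇒ P_{IronWorks} = 74.6.
Then P_{FlexHub} = 54.75 + 0.25·74.6 = 73.4.

74.6, 73.4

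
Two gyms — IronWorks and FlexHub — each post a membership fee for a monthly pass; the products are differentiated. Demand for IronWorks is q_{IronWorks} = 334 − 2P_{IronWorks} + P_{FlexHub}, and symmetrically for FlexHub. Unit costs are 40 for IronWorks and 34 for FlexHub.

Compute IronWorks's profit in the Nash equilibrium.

IronWorks's profit: π = (P_{IronWorks} − 40)(334 − 2P_{IronWorks} + P_{FlexHub}).
∂π/∂P_{IronWorks} = 414 − 4P_{IronWorks} + P_{FlexHub} = 0 ⇒ P_{IronWorks} = 103.5 + 0.25P_{FlexHub}.
Similarly P_{FlexHub} = 100.5 + 0.25P_{IronWorks}.
Plugging P_{FlexHub} into IronWorks's best response: P_{IronWorks} = 103.5 + 0.25(100.5 + 0.25P_{IronWorks}) ⇒ 0.9375P_{IronWorks} = 128.625, so P_{IronWorks} = 137.2.
Then P_{FlexHub} = 100.5 + 0.25·137.2 = 134.8.
q_{IronWorks} = 334 − 2·137.2 + 134.8 = 194.4.
Profit = (137.2 − 40)·194.4 = 18895.68.

18895.68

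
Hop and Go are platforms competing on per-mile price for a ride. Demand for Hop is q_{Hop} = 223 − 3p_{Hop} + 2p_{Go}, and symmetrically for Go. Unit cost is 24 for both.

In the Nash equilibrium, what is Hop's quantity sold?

Hop's profit: π = (p_{Hop} − 24)(223 − 3p_{Hop} + 2p_{Go}).
∂π/∂p_{Hop} = 295 − 6p_{Hop} + 2p_{Go} = 0 ⇒ p_{Hop} = 295/6 + (1/3)p_{Go}.
The game is symmetric, so in equilibrium p_{Go} = p_{Hop}: the reaction function gives (2/3)p_{Hop} = 295/6, hence p_{Hop} = 73.75.
q_{Hop} = 223 − 3·73.75 + 2·73.75 = 149.25.

149.25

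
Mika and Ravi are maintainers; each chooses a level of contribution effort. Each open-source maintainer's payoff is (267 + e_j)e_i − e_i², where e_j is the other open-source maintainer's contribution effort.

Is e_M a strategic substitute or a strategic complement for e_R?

strategic complements

Mika's payoff is (267 + e_R)e_M − e_M².
∂π/∂e_M = 267 + e_R − 2e_M = 0, so e_M = 133.5 + 0.5e_R.
The best-response slope de_M/de_R = 0.5 > 0: the reaction function is upward-sloping, so the choices are strategic complements.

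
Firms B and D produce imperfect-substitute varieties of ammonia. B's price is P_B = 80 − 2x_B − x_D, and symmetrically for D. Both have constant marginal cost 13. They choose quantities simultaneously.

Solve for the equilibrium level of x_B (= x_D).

13.4

Firm B's profit: π = x_B(80 − 2x_B − x_D) − 13x_B.
∂π/∂x_B = 67 − 4x_B − x_D = 0 ⇒ x_B = 16.75 − 0.25x_D.
By symmetry x_D = x_B; substituting into the reaction function, 1.25x_B = 16.75 and x_B = 13.4.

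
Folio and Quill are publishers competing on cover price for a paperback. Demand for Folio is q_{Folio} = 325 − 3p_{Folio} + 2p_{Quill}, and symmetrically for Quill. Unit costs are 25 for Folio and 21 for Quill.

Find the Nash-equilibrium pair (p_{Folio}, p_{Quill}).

Folio's profit: π = (p_{Folio} − 25)(325 − 3p_{Folio} + 2p_{Quill}).
∂π/∂p_{Folio} = 400 − 6p_{Folio} + 2p_{Quill} = 0 ⇒ p_{Folio} = 200/3 + (1/3)p_{Quill}.
Similarly p_{Quill} = 194/3 + (1/3)p_{Folio}.
Solving the two reaction functions simultaneously: (1 − (1/3)(1/3))p_{Folio} = 200/3 + (1/3)·(194/3), so (8/9)p_{Folio} = 794/9 and p_{Folio} = 99.25.
Then p_{Quill} = 194/3 + (1/3)·99.25 = 97.75.

99.25, 97.75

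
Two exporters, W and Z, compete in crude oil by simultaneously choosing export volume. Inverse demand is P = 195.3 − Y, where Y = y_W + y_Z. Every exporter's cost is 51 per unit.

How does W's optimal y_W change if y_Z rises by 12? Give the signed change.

-6

Exporter W's profit: π = y_W(195.3 − (y_W + y_Z)) − 51y_W.
∂π/∂y_W = 144.3 − 2y_W − y_Z = 0, so y_W = 72.15 − 0.5y_Z.
The reaction-function slope is −0.5, so a 12-unit rise in y_Z moves y_W by −0.5 × 12 = −6. W's best response falls — the actions are strategic substitutes.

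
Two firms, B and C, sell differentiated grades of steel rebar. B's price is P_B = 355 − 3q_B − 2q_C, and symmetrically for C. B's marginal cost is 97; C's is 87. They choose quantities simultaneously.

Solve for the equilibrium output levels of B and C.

Firm B's profit: π = q_B(355 − 3q_B − 2q_C) − 97q_B.
∂π/∂q_B = 258 − 6q_B − 2q_C = 0 ⇒ q_B = 43 − (1/3)q_C.
Similarly q_C = 134/3 − (1/3)q_B.
Solving the two reaction functions simultaneously: (1 − (−1/3)(−1/3))q_B = 43 − (1/3)·(134/3), so (8/9)q_B = 253/9 and q_B = 31.625.
Then q_C = 134/3 − (1/3)·31.625 = 34.125.

31.625, 34.125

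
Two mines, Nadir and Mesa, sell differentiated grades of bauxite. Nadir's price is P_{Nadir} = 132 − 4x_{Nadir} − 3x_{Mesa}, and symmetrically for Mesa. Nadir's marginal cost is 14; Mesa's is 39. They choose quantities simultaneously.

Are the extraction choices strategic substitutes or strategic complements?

Mine Nadir's profit: π = x_{Nadir}(132 − 4x_{Nadir} − 3x_{Mesa}) − 14x_{Nadir}.
∂π/∂x_{Nadir} = 118 − 8x_{Nadir} − 3x_{Mesa} = 0 ⇒ x_{Nadir} = 14.75 − 0.375x_{Mesa}.
The best-response slope dx_{Nadir}/dx_{Mesa} = −0.375 < 0: the reaction function is downward-sloping, so the choices are strategic substitutes.

strategic substitutes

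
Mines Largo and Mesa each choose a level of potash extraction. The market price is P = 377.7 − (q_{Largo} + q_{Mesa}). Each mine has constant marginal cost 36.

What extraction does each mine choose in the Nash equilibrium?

113.9

Mine Largo's profit: π = q_{Largo}(377.7 − (q_{Largo} + q_{Mesa})) − 36q_{Largo}.
∂π/∂q_{Largo} = 341.7 − 2q_{Largo} − q_{Mesa} = 0, so q_{Largo} = 170.85 − 0.5q_{Mesa}.
The game is symmetric, so in equilibrium q_{Mesa} = q_{Largo}: the reaction function gives 1.5q_{Largo} = 170.85, hence q_{Largo} = 113.9.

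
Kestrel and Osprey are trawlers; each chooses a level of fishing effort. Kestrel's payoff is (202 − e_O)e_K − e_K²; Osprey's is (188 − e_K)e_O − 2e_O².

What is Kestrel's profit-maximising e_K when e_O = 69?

Expanding Kestrel's payoff: 202e_K − e_Oe_K − e_K².
∂π/∂e_K = 202 − e_O − 2e_K = 0, so e_K = 101 − 0.5e_O.
At e_O = 69: e_K = 101 − 0.5·69 = 66.5.

66.5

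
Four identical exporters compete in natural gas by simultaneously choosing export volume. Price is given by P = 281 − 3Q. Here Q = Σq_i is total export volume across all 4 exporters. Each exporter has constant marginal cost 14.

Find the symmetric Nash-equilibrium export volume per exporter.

17.8

A representative exporter's profit is π_i = q_i(281 − 3Q) − 14q_i, with Q = q_i + Σ_{j≠i} q_j.
First-order condition: 267 − 6q_i − 3Σ_{j≠i} q_j = 0.
With identical exporters, set every q_j = q: then 267 − 6q − 9q = 0, i.e. q = 267/15 = 17.8.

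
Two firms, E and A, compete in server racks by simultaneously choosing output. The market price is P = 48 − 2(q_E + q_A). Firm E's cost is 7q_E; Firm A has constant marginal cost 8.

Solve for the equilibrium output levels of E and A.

Firm E's profit: π = q_E(48 − 2(q_E + q_A)) − 7q_E.
∂π/∂q_E = 41 − 4q_E − 2q_A = 0, so q_E = 10.25 − 0.5q_A.
By the same steps for A: q_A = 10 − 0.5q_E.
Plugging q_A into E's best response: q_E = 10.25 − 0.5(10 − 0.5q_E) ⇒ 0.75q_E = 5.25, so q_E = 7.
Then q_A = 10 − 0.5·7 = 6.5.

7, 6.5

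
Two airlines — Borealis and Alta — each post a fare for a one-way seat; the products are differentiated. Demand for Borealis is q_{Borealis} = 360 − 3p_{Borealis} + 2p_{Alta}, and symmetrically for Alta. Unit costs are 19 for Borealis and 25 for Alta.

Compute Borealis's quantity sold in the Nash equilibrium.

Borealis's profit: π = (p_{Borealis} − 19)(360 − 3p_{Borealis} + 2p_{Alta}).
∂π/∂p_{Borealis} = 417 − 6p_{Borealis} + 2p_{Alta} = 0 ⇒ p_{Borealis} = 69.5 + (1/3)p_{Alta}.
Similarly p_{Alta} = 72.5 + (1/3)p_{Borealis}.
Plugging p_{Alta} into Borealis's best response: p_{Borealis} = 69.5 + (1/3)(72.5 + (1/3)p_{Borealis}) ⇒ (8/9)p_{Borealis} = 281/3, so p_{Borealis} = 105.375.
Then p_{Alta} = 72.5 + (1/3)·105.375 = 107.625.
q_{Borealis} = 360 − 3·105.375 + 2·107.625 = 259.125.

259.125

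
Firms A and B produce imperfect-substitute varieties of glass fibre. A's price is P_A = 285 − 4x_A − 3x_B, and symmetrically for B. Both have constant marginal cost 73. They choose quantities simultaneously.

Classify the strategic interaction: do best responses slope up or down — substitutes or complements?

Firm A's profit: π = x_A(285 − 4x_A − 3x_B) − 73x_A.
∂π/∂x_A = 212 − 8x_A − 3x_B = 0 ⇒ x_A = 26.5 − 0.375x_B.
The best-response slope dx_A/dx_B = −0.375 < 0: the reaction function is downward-sloping, so the choices are strategic substitutes.

strategic substitutes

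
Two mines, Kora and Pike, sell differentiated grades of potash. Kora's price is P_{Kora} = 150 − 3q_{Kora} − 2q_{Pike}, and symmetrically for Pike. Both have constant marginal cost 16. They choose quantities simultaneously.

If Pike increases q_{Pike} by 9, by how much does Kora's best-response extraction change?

Mine Kora's profit: π = q_{Kora}(150 − 3q_{Kora} − 2q_{Pike}) − 16q_{Kora}.
∂π/∂q_{Kora} = 134 − 6q_{Kora} − 2q_{Pike} = 0 ⇒ q_{Kora} = 67/3 − (1/3)q_{Pike}.
The reaction-function slope is −1/3, so a 9-unit rise in q_{Pike} moves q_{Kora} by −1/3 × 9 = −3. Kora's best response falls — the actions are strategic substitutes.

-3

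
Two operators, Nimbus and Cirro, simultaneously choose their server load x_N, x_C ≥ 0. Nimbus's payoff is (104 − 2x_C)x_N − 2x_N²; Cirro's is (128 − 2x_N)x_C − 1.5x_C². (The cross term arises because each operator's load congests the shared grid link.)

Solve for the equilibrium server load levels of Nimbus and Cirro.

7, 38

Expanding Nimbus's payoff: 104x_N − 2x_Cx_N − 2x_N².
∂π/∂x_N = 104 − 2x_C − 4x_N = 0, so x_N = 26 − 0.5x_C.
Likewise for Cirro: x_C = 128/3 − (2/3)x_N.
Plugging x_C into Nimbus's best response: x_N = 26 − 0.5(128/3 − (2/3)x_N) ⇒ (2/3)x_N = 14/3, so x_N = 7.
Then x_C = 128/3 − (2/3)·7 = 38.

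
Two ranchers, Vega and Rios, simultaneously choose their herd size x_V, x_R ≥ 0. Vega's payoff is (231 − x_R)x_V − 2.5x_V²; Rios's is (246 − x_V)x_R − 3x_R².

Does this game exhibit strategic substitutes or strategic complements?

Expanding Vega's payoff: 231x_V − x_Rx_V − 2.5x_V².
∂π/∂x_V = 231 − x_R − 5x_V = 0, so x_V = 46.2 − 0.2x_R.
The best-response slope dx_V/dx_R = −0.2 < 0: the reaction function is downward-sloping, so the choices are strategic substitutes.

strategic substitutes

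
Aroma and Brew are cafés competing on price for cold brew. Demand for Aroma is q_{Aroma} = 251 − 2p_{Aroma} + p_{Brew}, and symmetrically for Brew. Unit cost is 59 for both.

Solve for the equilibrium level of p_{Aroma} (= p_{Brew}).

123

Aroma's profit: π = (p_{Aroma} − 59)(251 − 2p_{Aroma} + p_{Brew}).
∂π/∂p_{Aroma} = 369 − 4p_{Aroma} + p_{Brew} = 0 ⇒ p_{Aroma} = 92.25 + 0.25p_{Brew}.
The game is symmetric, so in equilibrium p_{Brew} = p_{Aroma}: the reaction function gives 0.75p_{Aroma} = 92.25, hence p_{Aroma} = 123.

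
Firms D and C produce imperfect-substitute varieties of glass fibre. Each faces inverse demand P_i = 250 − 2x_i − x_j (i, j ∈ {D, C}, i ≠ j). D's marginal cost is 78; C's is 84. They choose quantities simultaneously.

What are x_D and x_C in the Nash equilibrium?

Firm D's profit: π = x_D(250 − 2x_D − x_C) − 78x_D.
∂π/∂x_D = 172 − 4x_D − x_C = 0 ⇒ x_D = 43 − 0.25x_C.
Similarly x_C = 41.5 − 0.25x_D.
Solving the two reaction functions simultaneously: (1 − (−0.25)(−0.25))x_D = 43 − 0.25·41.5, so 0.9375x_D = 32.625 and x_D = 34.8.
Then x_C = 41.5 − 0.25·34.8 = 32.8.

34.8, 32.8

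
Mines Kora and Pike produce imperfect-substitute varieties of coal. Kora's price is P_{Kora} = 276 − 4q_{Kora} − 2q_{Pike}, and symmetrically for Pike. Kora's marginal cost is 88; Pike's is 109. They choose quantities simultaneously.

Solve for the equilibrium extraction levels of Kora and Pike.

19.5, 16

Mine Kora's profit: π = q_{Kora}(276 − 4q_{Kora} − 2q_{Pike}) − 88q_{Kora}.
∂π/∂q_{Kora} = 188 − 8q_{Kora} − 2q_{Pike} = 0 ⇒ q_{Kora} = 23.5 − 0.25q_{Pike}.
Similarly q_{Pike} = 20.875 − 0.25q_{Kora}.
Substituting the second reaction function into the first: q_{Kora} = 23.5 − 0.25(20.875 − 0.25q_{Kora}), which gives 0.9375q_{Kora} = 585/32 ⇒ q_{Kora} = 19.5.
Then q_{Pike} = 20.875 − 0.25·19.5 = 16.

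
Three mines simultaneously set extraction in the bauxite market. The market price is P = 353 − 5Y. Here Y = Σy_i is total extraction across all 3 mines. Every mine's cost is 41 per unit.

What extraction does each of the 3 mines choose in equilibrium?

A representative mine's profit is π_i = y_i(353 − 5Y) − 41y_i, with Y = y_i + Σ_{j≠i} y_j.
First-order condition: 312 − 10y_i − 5Σ_{j≠i} y_j = 0.
Imposing symmetry (y_j = y for all j) turns Σ_{j≠i} y_j into 2y, so 312 = 20y and y = 15.6.

15.6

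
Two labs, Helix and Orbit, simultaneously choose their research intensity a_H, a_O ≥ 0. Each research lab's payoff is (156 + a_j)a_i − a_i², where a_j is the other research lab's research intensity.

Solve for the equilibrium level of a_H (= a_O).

Helix's payoff is (156 + a_O)a_H − a_H².
∂π/∂a_H = 156 + a_O − 2a_H = 0, so a_H = 78 + 0.5a_O.
By symmetry a_O = a_H; substituting into the reaction function, 0.5a_H = 78 and a_H = 156.

156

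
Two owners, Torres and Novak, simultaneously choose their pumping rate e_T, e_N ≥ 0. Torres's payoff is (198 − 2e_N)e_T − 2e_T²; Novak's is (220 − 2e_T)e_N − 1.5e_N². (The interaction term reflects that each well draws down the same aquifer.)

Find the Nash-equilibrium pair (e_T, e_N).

19.25, 60.5

Expanding Torres's payoff: 198e_T − 2e_Ne_T − 2e_T².
∂π/∂e_T = 198 − 2e_N − 4e_T = 0, so e_T = 49.5 − 0.5e_N.
Likewise for Novak: e_N = 220/3 − (2/3)e_T.
Plugging e_N into Torres's best response: e_T = 49.5 − 0.5(220/3 − (2/3)e_T) ⇒ (2/3)e_T = 77/6, so e_T = 19.25.
Then e_N = 220/3 − (2/3)·19.25 = 60.5.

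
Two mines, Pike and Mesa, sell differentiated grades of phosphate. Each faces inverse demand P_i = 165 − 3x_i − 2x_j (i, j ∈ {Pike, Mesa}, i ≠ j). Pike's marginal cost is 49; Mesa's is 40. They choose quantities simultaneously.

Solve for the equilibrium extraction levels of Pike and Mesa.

13.9375, 16.1875

Mine Pike's profit: π = x_{Pike}(165 − 3x_{Pike} − 2x_{Mesa}) − 49x_{Pike}.
∂π/∂x_{Pike} = 116 − 6x_{Pike} − 2x_{Mesa} = 0 ⇒ x_{Pike} = 58/3 − (1/3)x_{Mesa}.
Similarly x_{Mesa} = 125/6 − (1/3)x_{Pike}.
Solving the two reaction functions simultaneously: (1 − (−1/3)(−1/3))x_{Pike} = 58/3 − (1/3)·(125/6), so (8/9)x_{Pike} = 223/18 and x_{Pike} = 13.9375.
Then x_{Mesa} = 125/6 − (1/3)·13.9375 = 16.1875.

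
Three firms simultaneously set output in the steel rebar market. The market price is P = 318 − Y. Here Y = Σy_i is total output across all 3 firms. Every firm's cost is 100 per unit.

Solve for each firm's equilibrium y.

A representative firm's profit is π_i = y_i(318 − Y) − 100y_i, with Y = y_i + Σ_{j≠i} y_j.
First-order condition: 218 − 2y_i − Σ_{j≠i} y_j = 0.
With identical firms, set every y_j = y: then 218 − 2y − 2y = 0, i.e. y = 218/4 = 54.5.

54.5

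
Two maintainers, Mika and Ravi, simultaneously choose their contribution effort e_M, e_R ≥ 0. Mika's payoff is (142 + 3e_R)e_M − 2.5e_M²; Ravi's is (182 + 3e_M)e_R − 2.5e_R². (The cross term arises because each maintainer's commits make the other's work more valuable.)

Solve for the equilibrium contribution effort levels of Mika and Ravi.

78.5, 83.5

Expanding Mika's payoff: 142e_M + 3e_Re_M − 2.5e_M².
∂π/∂e_M = 142 + 3e_R − 5e_M = 0, so e_M = 28.4 + 0.6e_R.
Likewise for Ravi: e_R = 36.4 + 0.6e_M.
Plugging e_R into Mika's best response: e_M = 28.4 + 0.6(36.4 + 0.6e_M) ⇒ 0.64e_M = 50.24, so e_M = 78.5.
Then e_R = 36.4 + 0.6·78.5 = 83.5.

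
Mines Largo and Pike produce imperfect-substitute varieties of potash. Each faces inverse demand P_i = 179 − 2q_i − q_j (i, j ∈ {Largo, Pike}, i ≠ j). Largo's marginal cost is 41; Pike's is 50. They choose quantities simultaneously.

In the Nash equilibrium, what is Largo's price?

97.4

Mine Largo's profit: π = q_{Largo}(179 − 2q_{Largo} − q_{Pike}) − 41q_{Largo}.
∂π/∂q_{Largo} = 138 − 4q_{Largo} − q_{Pike} = 0 ⇒ q_{Largo} = 34.5 − 0.25q_{Pike}.
Similarly q_{Pike} = 32.25 − 0.25q_{Largo}.
Substituting the second reaction function into the first: q_{Largo} = 34.5 − 0.25(32.25 − 0.25q_{Largo}), which gives 0.9375q_{Largo} = 26.4375 ⇒ q_{Largo} = 28.2.
Then q_{Pike} = 32.25 − 0.25·28.2 = 25.2.
P_{Largo} = 179 − 2·28.2 − 25.2 = 97.4.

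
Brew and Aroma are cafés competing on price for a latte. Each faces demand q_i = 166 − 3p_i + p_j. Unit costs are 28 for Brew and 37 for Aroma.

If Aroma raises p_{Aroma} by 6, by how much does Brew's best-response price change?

1

Brew's profit: π = (p_{Brew} − 28)(166 − 3p_{Brew} + p_{Aroma}).
∂π/∂p_{Brew} = 250 − 6p_{Brew} + p_{Aroma} = 0 ⇒ p_{Brew} = 125/3 + (1/6)p_{Aroma}.
The reaction-function slope is 1/6, so a 6-unit rise in p_{Aroma} moves p_{Brew} by 1/6 × 6 = 1. Brew's best response rises — the actions are strategic complements.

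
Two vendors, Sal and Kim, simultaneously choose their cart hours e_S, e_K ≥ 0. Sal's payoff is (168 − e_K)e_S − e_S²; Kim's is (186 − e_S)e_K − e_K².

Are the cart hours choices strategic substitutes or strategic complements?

strategic substitutes

Expanding Sal's payoff: 168e_S − e_Ke_S − e_S².
∂π/∂e_S = 168 − e_K − 2e_S = 0, so e_S = 84 − 0.5e_K.
The best-response slope de_S/de_K = −0.5 < 0: the reaction function is downward-sloping, so the choices are strategic substitutes.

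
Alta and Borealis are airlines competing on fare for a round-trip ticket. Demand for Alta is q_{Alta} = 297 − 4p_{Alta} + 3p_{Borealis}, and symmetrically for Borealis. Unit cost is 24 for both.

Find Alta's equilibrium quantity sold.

218.4

Alta's profit: π = (p_{Alta} − 24)(297 − 4p_{Alta} + 3p_{Borealis}).
∂π/∂p_{Alta} = 393 − 8p_{Alta} + 3p_{Borealis} = 0 ⇒ p_{Alta} = 49.125 + 0.375p_{Borealis}.
By symmetry p_{Borealis} = p_{Alta}; substituting into the reaction function, 0.625p_{Alta} = 49.125 and p_{Alta} = 78.6.
q_{Alta} = 297 − 4·78.6 + 3·78.6 = 218.4.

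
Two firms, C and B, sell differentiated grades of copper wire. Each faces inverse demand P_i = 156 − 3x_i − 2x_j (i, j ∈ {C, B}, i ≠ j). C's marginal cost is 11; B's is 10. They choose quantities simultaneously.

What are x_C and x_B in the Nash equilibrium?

18.0625, 18.3125

Firm C's profit: π = x_C(156 − 3x_C − 2x_B) − 11x_C.
∂π/∂x_C = 145 − 6x_C − 2x_B = 0 ⇒ x_C = 145/6 − (1/3)x_B.
Similarly x_B = 73/3 − (1/3)x_C.
Substituting the second reaction function into the first: x_C = 145/6 − (1/3)(73/3 − (1/3)x_C), which gives (8/9)x_C = 289/18 ⇒ x_C = 18.0625.
Then x_B = 73/3 − (1/3)·18.0625 = 18.3125.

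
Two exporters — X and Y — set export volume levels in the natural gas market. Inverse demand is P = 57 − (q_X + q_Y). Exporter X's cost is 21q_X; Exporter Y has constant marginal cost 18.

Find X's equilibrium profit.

Exporter X's profit: π = q_X(57 − (q_X + q_Y)) − 21q_X.
∂π/∂q_X = 36 − 2q_X − q_Y = 0, so q_X = 18 − 0.5q_Y.
By the same steps for Y: q_Y = 19.5 − 0.5q_X.
Substituting the second reaction function into the first: q_X = 18 − 0.5(19.5 − 0.5q_X), which gives 0.75q_X = 8.25 ⇒ q_X = 11.
Then q_Y = 19.5 − 0.5·11 = 14.
Price P = 57 − 25 = 32.
X's profit: (32 − 21)·11 = 121.

121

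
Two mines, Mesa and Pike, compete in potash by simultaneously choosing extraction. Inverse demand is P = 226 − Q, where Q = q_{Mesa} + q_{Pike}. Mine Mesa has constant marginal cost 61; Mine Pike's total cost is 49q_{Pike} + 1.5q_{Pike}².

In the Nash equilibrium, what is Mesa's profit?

5184

Mine Mesa's profit: π = q_{Mesa}(226 − (q_{Mesa} + q_{Pike})) − 61q_{Mesa}.
∂π/∂q_{Mesa} = 165 − 2q_{Mesa} − q_{Pike} = 0, so q_{Mesa} = 82.5 − 0.5q_{Pike}.
For Pike: ∂π/∂q_{Pike} = 177 − 5q_{Pike} − q_{Mesa} = 0 ⇒ q_{Pike} = 35.4 − 0.2q_{Mesa}.
Plugging q_{Pike} into Mesa's best response: q_{Mesa} = 82.5 − 0.5(35.4 − 0.2q_{Mesa}) ⇒ 0.9q_{Mesa} = 64.8, so q_{Mesa} = 72.
Then q_{Pike} = 35.4 − 0.2·72 = 21.
Price P = 226 − 93 = 133.
Mesa's profit: (133 − 61)·72 = 5184.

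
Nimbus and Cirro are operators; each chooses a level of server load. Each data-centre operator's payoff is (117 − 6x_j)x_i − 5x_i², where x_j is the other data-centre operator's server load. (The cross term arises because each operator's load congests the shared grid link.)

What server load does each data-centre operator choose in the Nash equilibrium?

Nimbus's payoff is (117 − 6x_C)x_N − 5x_N².
∂π/∂x_N = 117 − 6x_C − 10x_N = 0, so x_N = 11.7 − 0.6x_C.
By symmetry x_C = x_N; substituting into the reaction function, 1.6x_N = 11.7 and x_N = 7.3125.

7.3125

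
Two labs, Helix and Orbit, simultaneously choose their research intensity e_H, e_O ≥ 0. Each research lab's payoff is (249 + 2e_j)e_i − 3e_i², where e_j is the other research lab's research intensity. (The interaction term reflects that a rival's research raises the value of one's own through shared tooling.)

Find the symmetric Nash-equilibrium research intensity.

Helix's payoff is (249 + 2e_O)e_H − 3e_H².
∂π/∂e_H = 249 + 2e_O − 6e_H = 0, so e_H = 41.5 + (1/3)e_O.
By symmetry e_O = e_H; substituting into the reaction function, (2/3)e_H = 41.5 and e_H = 62.25.

62.25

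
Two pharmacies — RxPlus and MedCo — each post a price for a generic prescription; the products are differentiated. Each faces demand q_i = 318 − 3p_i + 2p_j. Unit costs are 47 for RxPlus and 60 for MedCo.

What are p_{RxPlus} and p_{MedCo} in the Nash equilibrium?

117.1875, 122.0625

RxPlus's profit: π = (p_{RxPlus} − 47)(318 − 3p_{RxPlus} + 2p_{MedCo}).
∂π/∂p_{RxPlus} = 459 − 6p_{RxPlus} + 2p_{MedCo} = 0 ⇒ p_{RxPlus} = 76.5 + (1/3)p_{MedCo}.
Similarly p_{MedCo} = 83 + (1/3)p_{RxPlus}.
Solving the two reaction functions simultaneously: (1 − (1/3)(1/3))p_{RxPlus} = 76.5 + (1/3)·83, so (8/9)p_{RxPlus} = 625/6 and p_{RxPlus} = 117.1875.
Then p_{MedCo} = 83 + (1/3)·117.1875 = 122.0625.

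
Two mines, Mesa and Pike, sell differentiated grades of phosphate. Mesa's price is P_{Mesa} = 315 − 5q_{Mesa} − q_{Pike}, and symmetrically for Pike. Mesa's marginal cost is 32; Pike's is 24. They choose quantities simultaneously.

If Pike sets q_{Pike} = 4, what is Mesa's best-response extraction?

Mine Mesa's profit: π = q_{Mesa}(315 − 5q_{Mesa} − q_{Pike}) − 32q_{Mesa}.
∂π/∂q_{Mesa} = 283 − 10q_{Mesa} − q_{Pike} = 0 ⇒ q_{Mesa} = 28.3 − 0.1q_{Pike}.
At q_{Pike} = 4: q_{Mesa} = 28.3 − 0.1·4 = 27.9.

27.9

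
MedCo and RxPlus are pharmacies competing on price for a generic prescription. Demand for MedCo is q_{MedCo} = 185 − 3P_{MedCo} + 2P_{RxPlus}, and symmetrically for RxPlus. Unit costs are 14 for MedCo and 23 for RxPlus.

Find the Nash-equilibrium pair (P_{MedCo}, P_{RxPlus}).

MedCo's profit: π = (P_{MedCo} − 14)(185 − 3P_{MedCo} + 2P_{RxPlus}).
∂π/∂P_{MedCo} = 227 − 6P_{MedCo} + 2P_{RxPlus} = 0 ⇒ P_{MedCo} = 227/6 + (1/3)P_{RxPlus}.
Similarly P_{RxPlus} = 127/3 + (1/3)P_{MedCo}.
Substituting the second reaction function into the first: P_{MedCo} = 227/6 + (1/3)(127/3 + (1/3)P_{MedCo}), which gives (8/9)P_{MedCo} = 935/18 ⇒ P_{MedCo} = 58.4375.
Then P_{RxPlus} = 127/3 + (1/3)·58.4375 = 61.8125.

58.4375, 61.8125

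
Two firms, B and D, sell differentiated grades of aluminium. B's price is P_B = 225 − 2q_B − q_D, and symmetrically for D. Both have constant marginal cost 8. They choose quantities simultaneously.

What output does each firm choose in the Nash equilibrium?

Firm B's profit: π = q_B(225 − 2q_B − q_D) − 8q_B.
∂π/∂q_B = 217 − 4q_B − q_D = 0 ⇒ q_B = 54.25 − 0.25q_D.
Setting q_B = q_D in the reaction function: q_B = 54.25 − 0.25q_B, so q_B = 54.25 / 1.25 = 43.4.

43.4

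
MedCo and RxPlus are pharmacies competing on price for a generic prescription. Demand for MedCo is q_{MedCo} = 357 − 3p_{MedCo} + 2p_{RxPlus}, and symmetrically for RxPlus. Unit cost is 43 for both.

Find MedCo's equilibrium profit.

18486.75

MedCo's profit: π = (p_{MedCo} − 43)(357 − 3p_{MedCo} + 2p_{RxPlus}).
∂π/∂p_{MedCo} = 486 − 6p_{MedCo} + 2p_{RxPlus} = 0 ⇒ p_{MedCo} = 81 + (1/3)p_{RxPlus}.
The game is symmetric, so in equilibrium p_{RxPlus} = p_{MedCo}: the reaction function gives (2/3)p_{MedCo} = 81, hence p_{MedCo} = 121.5.
q_{MedCo} = 357 − 3·121.5 + 2·121.5 = 235.5.
Profit = (121.5 − 43)·235.5 = 18486.75.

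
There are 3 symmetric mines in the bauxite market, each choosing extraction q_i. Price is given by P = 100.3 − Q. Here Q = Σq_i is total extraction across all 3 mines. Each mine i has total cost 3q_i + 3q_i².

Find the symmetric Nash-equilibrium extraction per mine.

A representative mine's profit is π_i = q_i(100.3 − Q) − 3q_i − 3q_i², with Q = q_i + Σ_{j≠i} q_j.
First-order condition: 97.3 − 8q_i − Σ_{j≠i} q_j = 0.
In a symmetric equilibrium every mine chooses the same q, so Σ_{j≠i} q_j = 2q. The condition becomes 97.3 − 10q = 0, giving q = 97.3/10 = 9.73.

9.73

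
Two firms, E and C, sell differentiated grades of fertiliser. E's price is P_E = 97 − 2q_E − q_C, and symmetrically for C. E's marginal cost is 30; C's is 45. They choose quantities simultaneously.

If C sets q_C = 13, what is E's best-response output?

Firm E's profit: π = q_E(97 − 2q_E − q_C) − 30q_E.
∂π/∂q_E = 67 − 4q_E − q_C = 0 ⇒ q_E = 16.75 − 0.25q_C.
At q_C = 13: q_E = 16.75 − 0.25·13 = 13.5.

13.5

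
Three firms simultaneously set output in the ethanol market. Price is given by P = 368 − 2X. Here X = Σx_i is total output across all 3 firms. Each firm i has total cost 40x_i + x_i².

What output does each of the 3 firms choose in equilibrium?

32.8

A representative firm's profit is π_i = x_i(368 − 2X) − 40x_i − x_i², with X = x_i + Σ_{j≠i} x_j.
First-order condition: 328 − 6x_i − 2Σ_{j≠i} x_j = 0.
With identical firms, set every x_j = x: then 328 − 6x − 4x = 0, i.e. x = 328/10 = 32.8.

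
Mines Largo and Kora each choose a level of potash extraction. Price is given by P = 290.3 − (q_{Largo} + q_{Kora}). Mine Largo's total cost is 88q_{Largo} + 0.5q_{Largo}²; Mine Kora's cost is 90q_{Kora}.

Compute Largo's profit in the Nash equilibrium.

2504.3094

Mine Largo's profit: π = q_{Largo}(290.3 − (q_{Largo} + q_{Kora})) − 88q_{Largo} − 0.5q_{Largo}².
∂π/∂q_{Largo} = 202.3 − 3q_{Largo} − q_{Kora} = 0, so q_{Largo} = 2023/30 − (1/3)q_{Kora}.
For Kora: ∂π/∂q_{Kora} = 200.3 − 2q_{Kora} − q_{Largo} = 0 ⇒ q_{Kora} = 100.15 − 0.5q_{Largo}.
Plugging q_{Kora} into Largo's best response: q_{Largo} = 2023/30 − (1/3)(100.15 − 0.5q_{Largo}) ⇒ (5/6)q_{Largo} = 34.05, so q_{Largo} = 40.86.
Then q_{Kora} = 100.15 − 0.5·40.86 = 79.72.
Price P = 290.3 − 120.58 = 169.72.
Largo's profit: (169.72 − 88)·40.86 − 0.5(40.86)² = 2504.3094.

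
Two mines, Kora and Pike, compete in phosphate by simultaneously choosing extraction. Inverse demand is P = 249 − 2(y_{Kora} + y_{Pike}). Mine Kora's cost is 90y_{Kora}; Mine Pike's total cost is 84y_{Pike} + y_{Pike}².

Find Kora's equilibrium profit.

Mine Kora's profit: π = y_{Kora}(249 − 2(y_{Kora} + y_{Pike})) − 90y_{Kora}.
∂π/∂y_{Kora} = 159 − 4y_{Kora} − 2y_{Pike} = 0, so y_{Kora} = 39.75 − 0.5y_{Pike}.
For Pike: ∂π/∂y_{Pike} = 165 − 6y_{Pike} − 2y_{Kora} = 0 ⇒ y_{Pike} = 27.5 − (1/3)y_{Kora}.
Plugging y_{Pike} into Kora's best response: y_{Kora} = 39.75 − 0.5(27.5 − (1/3)y_{Kora}) ⇒ (5/6)y_{Kora} = 26, so y_{Kora} = 31.2.
Then y_{Pike} = 27.5 − (1/3)·31.2 = 17.1.
Price P = 249 − 2·48.3 = 152.4.
Kora's profit: (152.4 − 90)·31.2 = 1946.88.

1946.88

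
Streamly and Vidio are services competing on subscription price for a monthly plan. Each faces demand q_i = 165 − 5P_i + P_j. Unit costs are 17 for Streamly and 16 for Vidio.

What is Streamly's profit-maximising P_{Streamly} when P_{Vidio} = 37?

28.7

Streamly's profit: π = (P_{Streamly} − 17)(165 − 5P_{Streamly} + P_{Vidio}).
∂π/∂P_{Streamly} = 250 − 10P_{Streamly} + P_{Vidio} = 0 ⇒ P_{Streamly} = 25 + 0.1P_{Vidio}.
At P_{Vidio} = 37: P_{Streamly} = 25 + 0.1·37 = 28.7.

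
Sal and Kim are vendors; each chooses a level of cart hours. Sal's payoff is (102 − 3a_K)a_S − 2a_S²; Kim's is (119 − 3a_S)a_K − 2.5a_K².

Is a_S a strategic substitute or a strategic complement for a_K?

Expanding Sal's payoff: 102a_S − 3a_Ka_S − 2a_S².
∂π/∂a_S = 102 − 3a_K − 4a_S = 0, so a_S = 25.5 − 0.75a_K.
The best-response slope da_S/da_K = −0.75 < 0: the reaction function is downward-sloping, so the choices are strategic substitutes.

strategic substitutes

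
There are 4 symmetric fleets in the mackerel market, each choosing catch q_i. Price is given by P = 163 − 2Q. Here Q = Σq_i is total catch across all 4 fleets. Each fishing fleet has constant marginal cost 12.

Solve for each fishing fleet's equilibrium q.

15.1

A representative fishing fleet's profit is π_i = q_i(163 − 2Q) − 12q_i, with Q = q_i + Σ_{j≠i} q_j.
First-order condition: 151 − 4q_i − 2Σ_{j≠i} q_j = 0.
With identical fishing fleets, set every q_j = q: then 151 − 4q − 6q = 0, i.e. q = 151/10 = 15.1.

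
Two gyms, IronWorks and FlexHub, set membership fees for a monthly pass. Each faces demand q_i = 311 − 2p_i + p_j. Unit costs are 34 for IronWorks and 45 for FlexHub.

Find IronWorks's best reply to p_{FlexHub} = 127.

126.5

IronWorks's profit: π = (p_{IronWorks} − 34)(311 − 2p_{IronWorks} + p_{FlexHub}).
∂π/∂p_{IronWorks} = 379 − 4p_{IronWorks} + p_{FlexHub} = 0 ⇒ p_{IronWorks} = 94.75 + 0.25p_{FlexHub}.
At p_{FlexHub} = 127: p_{IronWorks} = 94.75 + 0.25·127 = 126.5.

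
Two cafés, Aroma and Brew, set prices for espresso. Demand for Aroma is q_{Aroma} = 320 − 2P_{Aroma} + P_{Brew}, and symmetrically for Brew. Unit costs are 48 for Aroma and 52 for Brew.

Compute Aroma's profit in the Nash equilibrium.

Aroma's profit: π = (P_{Aroma} − 48)(320 − 2P_{Aroma} + P_{Brew}).
∂π/∂P_{Aroma} = 416 − 4P_{Aroma} + P_{Brew} = 0 ⇒ P_{Aroma} = 104 + 0.25P_{Brew}.
Similarly P_{Brew} = 106 + 0.25P_{Aroma}.
Substituting the second reaction function into the first: P_{Aroma} = 104 + 0.25(106 + 0.25P_{Aroma}), which gives 0.9375P_{Aroma} = 130.5 ⇒ P_{Aroma} = 139.2.
Then P_{Brew} = 106 + 0.25·139.2 = 140.8.
q_{Aroma} = 320 − 2·139.2 + 140.8 = 182.4.
Profit = (139.2 − 48)·182.4 = 16634.88.

16634.88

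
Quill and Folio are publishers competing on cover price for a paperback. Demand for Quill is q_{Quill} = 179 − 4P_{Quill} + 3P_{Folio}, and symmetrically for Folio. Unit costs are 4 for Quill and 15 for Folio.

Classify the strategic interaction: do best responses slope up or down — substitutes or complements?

Quill's profit: π = (P_{Quill} − 4)(179 − 4P_{Quill} + 3P_{Folio}).
∂π/∂P_{Quill} = 195 − 8P_{Quill} + 3P_{Folio} = 0 ⇒ P_{Quill} = 24.375 + 0.375P_{Folio}.
The best-response slope dP_{Quill}/dP_{Folio} = 0.375 > 0: the reaction function is upward-sloping, so the choices are strategic complements.

strategic complements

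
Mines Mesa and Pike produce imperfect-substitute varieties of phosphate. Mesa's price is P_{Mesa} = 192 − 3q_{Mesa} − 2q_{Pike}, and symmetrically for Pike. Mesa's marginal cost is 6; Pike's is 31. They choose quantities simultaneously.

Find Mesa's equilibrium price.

80.4375

Mine Mesa's profit: π = q_{Mesa}(192 − 3q_{Mesa} − 2q_{Pike}) − 6q_{Mesa}.
∂π/∂q_{Mesa} = 186 − 6q_{Mesa} − 2q_{Pike} = 0 ⇒ q_{Mesa} = 31 − (1/3)q_{Pike}.
Similarly q_{Pike} = 161/6 − (1/3)q_{Mesa}.
Plugging q_{Pike} into Mesa's best response: q_{Mesa} = 31 − (1/3)(161/6 − (1/3)q_{Mesa}) ⇒ (8/9)q_{Mesa} = 397/18, so q_{Mesa} = 24.8125.
Then q_{Pike} = 161/6 − (1/3)·24.8125 = 18.5625.
P_{Mesa} = 192 − 3·24.8125 − 2·18.5625 = 80.4375.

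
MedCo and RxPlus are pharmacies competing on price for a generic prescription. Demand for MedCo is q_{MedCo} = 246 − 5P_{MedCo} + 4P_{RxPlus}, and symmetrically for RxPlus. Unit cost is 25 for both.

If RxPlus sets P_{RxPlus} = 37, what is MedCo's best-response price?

MedCo's profit: π = (P_{MedCo} − 25)(246 − 5P_{MedCo} + 4P_{RxPlus}).
∂π/∂P_{MedCo} = 371 − 10P_{MedCo} + 4P_{RxPlus} = 0 ⇒ P_{MedCo} = 37.1 + 0.4P_{RxPlus}.
At P_{RxPlus} = 37: P_{MedCo} = 37.1 + 0.4·37 = 51.9.

51.9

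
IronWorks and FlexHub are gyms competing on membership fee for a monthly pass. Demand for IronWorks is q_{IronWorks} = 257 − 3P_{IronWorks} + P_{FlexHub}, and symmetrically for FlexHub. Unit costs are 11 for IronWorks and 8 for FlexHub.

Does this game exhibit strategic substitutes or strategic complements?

IronWorks's profit: π = (P_{IronWorks} − 11)(257 − 3P_{IronWorks} + P_{FlexHub}).
∂π/∂P_{IronWorks} = 290 − 6P_{IronWorks} + P_{FlexHub} = 0 ⇒ P_{IronWorks} = 145/3 + (1/6)P_{FlexHub}.
The best-response slope dP_{IronWorks}/dP_{FlexHub} = 1/6 > 0: the reaction function is upward-sloping, so the choices are strategic complements.

strategic complements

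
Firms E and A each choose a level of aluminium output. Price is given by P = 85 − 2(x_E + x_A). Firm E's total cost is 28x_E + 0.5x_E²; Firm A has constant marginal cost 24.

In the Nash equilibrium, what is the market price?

47.875

Firm E's profit: π = x_E(85 − 2(x_E + x_A)) − 28x_E − 0.5x_E².
∂π/∂x_E = 57 − 5x_E − 2x_A = 0, so x_E = 11.4 − 0.4x_A.
For A: ∂π/∂x_A = 61 − 4x_A − 2x_E = 0 ⇒ x_A = 15.25 − 0.5x_E.
Substituting the second reaction function into the first: x_E = 11.4 − 0.4(15.25 − 0.5x_E), which gives 0.8x_E = 5.3 ⇒ x_E = 6.625.
Then x_A = 15.25 − 0.5·6.625 = 11.9375.
Equilibrium price: P = 85 − 2·18.5625 = 47.875.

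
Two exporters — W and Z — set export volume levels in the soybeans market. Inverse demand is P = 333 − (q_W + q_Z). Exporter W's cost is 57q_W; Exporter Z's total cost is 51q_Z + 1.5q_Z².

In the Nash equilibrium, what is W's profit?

14884

Exporter W's profit: π = q_W(333 − (q_W + q_Z)) − 57q_W.
∂π/∂q_W = 276 − 2q_W − q_Z = 0, so q_W = 138 − 0.5q_Z.
For Z: ∂π/∂q_Z = 282 − 5q_Z − q_W = 0 ⇒ q_Z = 56.4 − 0.2q_W.
Solving the two reaction functions simultaneously: (1 − (−0.5)(−0.2))q_W = 138 − 0.5·56.4, so 0.9q_W = 109.8 and q_W = 122.
Then q_Z = 56.4 − 0.2·122 = 32.
Price P = 333 − 154 = 179.
W's profit: (179 − 57)·122 = 14884.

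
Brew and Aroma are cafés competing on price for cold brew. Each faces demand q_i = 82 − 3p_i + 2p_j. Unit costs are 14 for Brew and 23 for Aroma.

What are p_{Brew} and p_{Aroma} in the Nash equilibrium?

Brew's profit: π = (p_{Brew} − 14)(82 − 3p_{Brew} + 2p_{Aroma}).
∂π/∂p_{Brew} = 124 − 6p_{Brew} + 2p_{Aroma} = 0 ⇒ p_{Brew} = 62/3 + (1/3)p_{Aroma}.
Similarly p_{Aroma} = 151/6 + (1/3)p_{Brew}.
Substituting the second reaction function into the first: p_{Brew} = 62/3 + (1/3)(151/6 + (1/3)p_{Brew}), which gives (8/9)p_{Brew} = 523/18 ⇒ p_{Brew} = 32.6875.
Then p_{Aroma} = 151/6 + (1/3)·32.6875 = 36.0625.

32.6875, 36.0625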